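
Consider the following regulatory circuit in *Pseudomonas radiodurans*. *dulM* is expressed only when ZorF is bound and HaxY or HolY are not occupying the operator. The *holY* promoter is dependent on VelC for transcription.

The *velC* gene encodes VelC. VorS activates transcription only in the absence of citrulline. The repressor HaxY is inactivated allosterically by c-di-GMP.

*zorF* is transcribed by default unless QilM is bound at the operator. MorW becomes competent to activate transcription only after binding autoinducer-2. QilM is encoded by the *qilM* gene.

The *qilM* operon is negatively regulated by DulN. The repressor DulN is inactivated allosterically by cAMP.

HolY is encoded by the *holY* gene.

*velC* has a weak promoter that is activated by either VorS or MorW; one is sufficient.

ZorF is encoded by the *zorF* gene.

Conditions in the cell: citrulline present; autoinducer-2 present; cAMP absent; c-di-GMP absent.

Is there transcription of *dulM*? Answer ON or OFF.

OFF

c-di-GMP is absent, so HaxY is active.
Citrulline is present, so VorS is inactive.
Autoinducer-2 is present, so MorW is active.
Activator MorW is present, so *velC* is transcribed.
So VelC is produced and active.
No repressor is bound and VelC is active, so *holY* is transcribed.
So HolY is produced and active.
cAMP is absent, so DulN is active.
With repressor DulN bound, *qilM* is not transcribed.
So QilM is not produced.
With no repressor bound, *zorF* is transcribed.
So ZorF is produced and active.
With repressor HaxY bound, *dulM* is not transcribed.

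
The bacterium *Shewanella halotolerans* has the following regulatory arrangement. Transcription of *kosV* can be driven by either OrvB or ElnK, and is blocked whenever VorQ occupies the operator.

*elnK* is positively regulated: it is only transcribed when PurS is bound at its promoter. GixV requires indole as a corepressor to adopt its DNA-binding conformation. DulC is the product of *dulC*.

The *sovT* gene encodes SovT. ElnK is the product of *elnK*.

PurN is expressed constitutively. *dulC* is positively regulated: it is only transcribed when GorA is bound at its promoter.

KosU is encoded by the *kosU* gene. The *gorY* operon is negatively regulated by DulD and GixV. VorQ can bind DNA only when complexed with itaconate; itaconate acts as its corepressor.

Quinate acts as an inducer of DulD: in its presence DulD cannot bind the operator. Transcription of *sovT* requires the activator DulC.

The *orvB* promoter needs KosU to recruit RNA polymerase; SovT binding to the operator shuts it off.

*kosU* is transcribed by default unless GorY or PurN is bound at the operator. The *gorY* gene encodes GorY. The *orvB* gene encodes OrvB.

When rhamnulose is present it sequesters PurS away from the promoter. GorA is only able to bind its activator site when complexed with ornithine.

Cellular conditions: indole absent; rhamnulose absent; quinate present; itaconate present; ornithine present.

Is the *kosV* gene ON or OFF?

OFF

Ornithine is present, so GorA is active.
No repressor is bound and GorA is active, so *dulC* is transcribed.
So DulC is produced and active.
No repressor is bound and DulC is active, so *sovT* is transcribed.
So SovT is produced and active.
Quinate is present, so DulD is inactive.
Indole is absent, so GixV is inactive.
With no repressor bound, *gorY* is transcribed.
So GorY is produced and active.
PurN is produced constitutively and is active.
With repressor GorY bound, *kosU* is not transcribed.
So KosU is not produced.
With repressor SovT bound, *orvB* is not transcribed.
So OrvB is not produced.
Itaconate is present, so VorQ is active.
Rhamnulose is absent, so PurS is active.
No repressor is bound and PurS is active, so *elnK* is transcribed.
So ElnK is produced and active.
With repressor VorQ bound, *kosV* is not transcribed.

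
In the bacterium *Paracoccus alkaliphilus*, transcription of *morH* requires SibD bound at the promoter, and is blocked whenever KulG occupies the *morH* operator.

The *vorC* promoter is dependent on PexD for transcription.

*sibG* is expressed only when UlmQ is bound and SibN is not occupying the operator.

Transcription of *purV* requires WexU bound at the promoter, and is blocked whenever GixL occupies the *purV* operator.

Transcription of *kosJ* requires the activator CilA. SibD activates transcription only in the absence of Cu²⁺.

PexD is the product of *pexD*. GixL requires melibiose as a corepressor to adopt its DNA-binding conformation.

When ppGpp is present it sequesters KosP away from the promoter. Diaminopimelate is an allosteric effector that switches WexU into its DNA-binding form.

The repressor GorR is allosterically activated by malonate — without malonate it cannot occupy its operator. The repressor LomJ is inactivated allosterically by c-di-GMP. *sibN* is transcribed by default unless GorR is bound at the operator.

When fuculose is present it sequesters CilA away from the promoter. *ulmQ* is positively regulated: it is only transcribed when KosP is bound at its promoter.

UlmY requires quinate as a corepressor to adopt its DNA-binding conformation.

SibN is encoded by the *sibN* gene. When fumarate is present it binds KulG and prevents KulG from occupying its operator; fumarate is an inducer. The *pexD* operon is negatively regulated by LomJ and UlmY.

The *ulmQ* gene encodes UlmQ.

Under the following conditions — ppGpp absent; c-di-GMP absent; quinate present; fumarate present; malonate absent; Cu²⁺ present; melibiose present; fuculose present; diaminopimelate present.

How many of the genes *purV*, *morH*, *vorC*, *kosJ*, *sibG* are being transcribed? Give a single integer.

Diaminopimelate is present, so WexU is active.
Melibiose is present, so GixL is active.
With repressor GixL bound, *purV* is not transcribed.
→ *purV* is OFF.
Fumarate is present, so KulG is inactive.
Cu²⁺ is present, so SibD is inactive.
Required activator SibD is absent, so *morH* is not transcribed.
→ *morH* is OFF.
c-di-GMP is absent, so LomJ is active.
Quinate is present, so UlmY is active.
With repressor LomJ bound, *pexD* is not transcribed.
So PexD is not produced.
Required activator PexD is absent, so *vorC* is not transcribed.
→ *vorC* is OFF.
Fuculose is present, so CilA is inactive.
Required activator CilA is absent, so *kosJ* is not transcribed.
→ *kosJ* is OFF.
Malonate is absent, so GorR is inactive.
With no repressor bound, *sibN* is transcribed.
So SibN is produced and active.
ppGpp is absent, so KosP is active.
No repressor is bound and KosP is active, so *ulmQ* is transcribed.
So UlmQ is produced and active.
With repressor SibN bound, *sibG* is not transcribed.
→ *sibG* is OFF.
0 of the 5 genes are transcribed.

0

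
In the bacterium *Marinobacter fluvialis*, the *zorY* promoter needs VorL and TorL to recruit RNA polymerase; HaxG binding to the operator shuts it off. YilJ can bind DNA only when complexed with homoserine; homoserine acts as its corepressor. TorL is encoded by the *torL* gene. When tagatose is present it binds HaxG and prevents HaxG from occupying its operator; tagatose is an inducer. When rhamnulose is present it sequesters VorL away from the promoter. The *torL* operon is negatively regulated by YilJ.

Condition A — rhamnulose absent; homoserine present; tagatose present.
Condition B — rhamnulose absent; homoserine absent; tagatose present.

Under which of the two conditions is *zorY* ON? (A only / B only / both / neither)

B only

Condition A:
Rhamnulose is absent, so VorL is active.
Homoserine is present, so YilJ is active.
With repressor YilJ bound, *torL* is not transcribed.
So TorL is not produced.
Tagatose is present, so HaxG is inactive.
Required activator TorL is absent, so *zorY* is not transcribed.
→ *zorY* is OFF in A.
Condition B:
Rhamnulose is absent, so VorL is active.
Homoserine is absent, so YilJ is inactive.
With no repressor bound, *torL* is transcribed.
So TorL is produced and active.
Tagatose is present, so HaxG is inactive.
No repressor is bound and VorL and TorL are active, so *zorY* is transcribed.
→ *zorY* is ON in B.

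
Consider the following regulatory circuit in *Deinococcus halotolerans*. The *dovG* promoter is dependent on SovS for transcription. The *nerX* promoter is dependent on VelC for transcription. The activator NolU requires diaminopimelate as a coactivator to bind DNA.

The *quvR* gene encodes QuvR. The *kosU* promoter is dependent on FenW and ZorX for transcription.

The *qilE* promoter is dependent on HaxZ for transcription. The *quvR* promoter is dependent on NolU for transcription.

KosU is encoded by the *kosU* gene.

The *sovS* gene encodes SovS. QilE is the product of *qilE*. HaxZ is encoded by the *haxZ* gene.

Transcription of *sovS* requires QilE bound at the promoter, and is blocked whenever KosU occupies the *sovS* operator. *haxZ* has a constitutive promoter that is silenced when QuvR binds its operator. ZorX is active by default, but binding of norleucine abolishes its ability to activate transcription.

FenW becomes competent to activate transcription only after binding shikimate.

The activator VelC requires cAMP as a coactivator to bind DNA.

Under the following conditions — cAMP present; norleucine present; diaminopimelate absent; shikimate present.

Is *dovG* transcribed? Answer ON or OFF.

ON

Diaminopimelate is absent, so NolU is inactive.
Required activator NolU is absent, so *quvR* is not transcribed.
So QuvR is not produced.
With no repressor bound, *haxZ* is transcribed.
So HaxZ is produced and active.
No repressor is bound and HaxZ is active, so *qilE* is transcribed.
So QilE is produced and active.
Shikimate is present, so FenW is active.
Norleucine is present, so ZorX is inactive.
Required activator ZorX is absent, so *kosU* is not transcribed.
So KosU is not produced.
No repressor is bound and QilE is active, so *sovS* is transcribed.
So SovS is produced and active.
No repressor is bound and SovS is active, so *dovG* is transcribed.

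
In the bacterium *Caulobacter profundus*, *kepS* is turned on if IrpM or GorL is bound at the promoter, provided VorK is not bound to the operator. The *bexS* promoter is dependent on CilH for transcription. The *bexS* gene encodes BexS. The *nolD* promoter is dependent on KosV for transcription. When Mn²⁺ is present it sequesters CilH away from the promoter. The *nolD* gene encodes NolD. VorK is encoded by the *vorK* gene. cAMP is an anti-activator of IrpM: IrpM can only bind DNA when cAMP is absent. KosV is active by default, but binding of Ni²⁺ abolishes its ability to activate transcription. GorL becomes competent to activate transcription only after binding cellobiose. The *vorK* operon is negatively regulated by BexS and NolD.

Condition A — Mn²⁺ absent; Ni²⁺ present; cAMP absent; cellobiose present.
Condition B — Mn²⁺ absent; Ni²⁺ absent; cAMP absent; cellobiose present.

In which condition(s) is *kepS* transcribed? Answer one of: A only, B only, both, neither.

both

Condition A:
Mn²⁺ is absent, so CilH is active.
No repressor is bound and CilH is active, so *bexS* is transcribed.
So BexS is produced and active.
Ni²⁺ is present, so KosV is inactive.
Required activator KosV is absent, so *nolD* is not transcribed.
So NolD is not produced.
With repressor BexS bound, *vorK* is not transcribed.
So VorK is not produced.
cAMP is absent, so IrpM is active.
Cellobiose is present, so GorL is active.
Activator IrpM is present, so *kepS* is transcribed.
→ *kepS* is ON in A.
Condition B:
Mn²⁺ is absent, so CilH is active.
No repressor is bound and CilH is active, so *bexS* is transcribed.
So BexS is produced and active.
Ni²⁺ is absent, so KosV is active.
No repressor is bound and KosV is active, so *nolD* is transcribed.
So NolD is produced and active.
With repressor BexS bound, *vorK* is not transcribed.
So VorK is not produced.
cAMP is absent, so IrpM is active.
Cellobiose is present, so GorL is active.
Activator IrpM is present, so *kepS* is transcribed.
→ *kepS* is ON in B.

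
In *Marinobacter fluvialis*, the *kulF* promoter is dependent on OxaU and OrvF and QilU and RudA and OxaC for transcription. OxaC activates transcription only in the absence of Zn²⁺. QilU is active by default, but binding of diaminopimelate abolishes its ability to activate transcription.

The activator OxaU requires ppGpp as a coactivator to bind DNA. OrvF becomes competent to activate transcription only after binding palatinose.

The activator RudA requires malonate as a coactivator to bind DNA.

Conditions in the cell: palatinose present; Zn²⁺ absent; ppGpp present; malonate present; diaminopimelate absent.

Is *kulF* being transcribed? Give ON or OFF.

ON

ppGpp is present, so OxaU is active.
Palatinose is present, so OrvF is active.
Diaminopimelate is absent, so QilU is active.
Malonate is present, so RudA is active.
Zn²⁺ is absent, so OxaC is active.
No repressor is bound and OxaU and OrvF and QilU and RudA and OxaC are active, so *kulF* is transcribed.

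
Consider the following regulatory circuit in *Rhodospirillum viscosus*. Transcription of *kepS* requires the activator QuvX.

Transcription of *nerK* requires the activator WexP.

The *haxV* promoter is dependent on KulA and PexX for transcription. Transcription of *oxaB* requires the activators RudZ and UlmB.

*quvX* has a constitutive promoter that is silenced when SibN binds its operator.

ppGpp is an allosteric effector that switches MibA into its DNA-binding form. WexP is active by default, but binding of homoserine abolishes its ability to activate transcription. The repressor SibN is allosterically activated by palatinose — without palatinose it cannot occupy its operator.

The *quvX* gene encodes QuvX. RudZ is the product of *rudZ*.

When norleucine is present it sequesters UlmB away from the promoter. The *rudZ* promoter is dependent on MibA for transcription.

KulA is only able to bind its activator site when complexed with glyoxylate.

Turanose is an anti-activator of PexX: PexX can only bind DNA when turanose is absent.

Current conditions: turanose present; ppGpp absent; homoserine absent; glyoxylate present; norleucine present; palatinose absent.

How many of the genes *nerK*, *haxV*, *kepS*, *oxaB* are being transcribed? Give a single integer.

Homoserine is absent, so WexP is active.
No repressor is bound and WexP is active, so *nerK* is transcribed.
→ *nerK* is ON.
Glyoxylate is present, so KulA is active.
Turanose is present, so PexX is inactive.
Required activator PexX is absent, so *haxV* is not transcribed.
→ *haxV* is OFF.
Palatinose is absent, so SibN is inactive.
With no repressor bound, *quvX* is transcribed.
So QuvX is produced and active.
No repressor is bound and QuvX is active, so *kepS* is transcribed.
→ *kepS* is ON.
ppGpp is absent, so MibA is inactive.
Required activator MibA is absent, so *rudZ* is not transcribed.
So RudZ is not produced.
Norleucine is present, so UlmB is inactive.
Required activator RudZ is absent, so *oxaB* is not transcribed.
→ *oxaB* is OFF.
2 of the 4 genes are transcribed.

2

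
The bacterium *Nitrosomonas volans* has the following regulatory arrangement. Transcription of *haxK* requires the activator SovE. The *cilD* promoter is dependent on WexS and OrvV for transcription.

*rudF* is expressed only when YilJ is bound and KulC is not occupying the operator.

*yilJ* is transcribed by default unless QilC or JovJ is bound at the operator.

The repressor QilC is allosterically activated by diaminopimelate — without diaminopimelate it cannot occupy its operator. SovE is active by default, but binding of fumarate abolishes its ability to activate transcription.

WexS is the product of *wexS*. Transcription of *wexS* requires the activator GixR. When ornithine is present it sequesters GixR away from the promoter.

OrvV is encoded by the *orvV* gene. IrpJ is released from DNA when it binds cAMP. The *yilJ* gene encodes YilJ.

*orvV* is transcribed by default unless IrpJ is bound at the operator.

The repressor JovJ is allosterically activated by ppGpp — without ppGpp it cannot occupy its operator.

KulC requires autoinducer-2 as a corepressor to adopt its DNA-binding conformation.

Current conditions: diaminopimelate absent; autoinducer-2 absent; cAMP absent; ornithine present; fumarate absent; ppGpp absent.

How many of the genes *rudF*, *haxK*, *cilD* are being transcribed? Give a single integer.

Autoinducer-2 is absent, so KulC is inactive.
Diaminopimelate is absent, so QilC is inactive.
ppGpp is absent, so JovJ is inactive.
With no repressor bound, *yilJ* is transcribed.
So YilJ is produced and active.
No repressor is bound and YilJ is active, so *rudF* is transcribed.
→ *rudF* is ON.
Fumarate is absent, so SovE is active.
No repressor is bound and SovE is active, so *haxK* is transcribed.
→ *haxK* is ON.
Ornithine is present, so GixR is inactive.
Required activator GixR is absent, so *wexS* is not transcribed.
So WexS is not produced.
cAMP is absent, so IrpJ is active.
With repressor IrpJ bound, *orvV* is not transcribed.
So OrvV is not produced.
Required activator WexS is absent, so *cilD* is not transcribed.
→ *cilD* is OFF.
2 of the 3 genes are transcribed.

2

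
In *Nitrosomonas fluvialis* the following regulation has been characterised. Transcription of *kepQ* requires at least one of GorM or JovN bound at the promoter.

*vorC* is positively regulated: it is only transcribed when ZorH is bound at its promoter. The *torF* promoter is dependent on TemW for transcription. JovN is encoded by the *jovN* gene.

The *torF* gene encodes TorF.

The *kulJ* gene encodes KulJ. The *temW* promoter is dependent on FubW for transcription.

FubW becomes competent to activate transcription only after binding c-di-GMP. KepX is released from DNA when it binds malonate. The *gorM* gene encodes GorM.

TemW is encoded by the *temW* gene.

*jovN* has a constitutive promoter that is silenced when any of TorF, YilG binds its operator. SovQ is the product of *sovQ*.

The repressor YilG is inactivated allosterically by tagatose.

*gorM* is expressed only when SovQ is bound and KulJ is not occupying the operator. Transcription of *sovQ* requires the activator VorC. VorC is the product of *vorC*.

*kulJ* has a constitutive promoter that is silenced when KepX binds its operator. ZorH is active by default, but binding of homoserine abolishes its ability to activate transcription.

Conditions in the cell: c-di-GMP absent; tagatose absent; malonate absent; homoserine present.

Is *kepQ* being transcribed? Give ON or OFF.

Malonate is absent, so KepX is active.
With repressor KepX bound, *kulJ* is not transcribed.
So KulJ is not produced.
Homoserine is present, so ZorH is inactive.
Required activator ZorH is absent, so *vorC* is not transcribed.
So VorC is not produced.
Required activator VorC is absent, so *sovQ* is not transcribed.
So SovQ is not produced.
Required activator SovQ is absent, so *gorM* is not transcribed.
So GorM is not produced.
c-di-GMP is absent, so FubW is inactive.
Required activator FubW is absent, so *temW* is not transcribed.
So TemW is not produced.
Required activator TemW is absent, so *torF* is not transcribed.
So TorF is not produced.
Tagatose is absent, so YilG is active.
With repressor YilG bound, *jovN* is not transcribed.
So JovN is not produced.
No activator is available at the *kepQ* promoter, so *kepQ* is not transcribed.

OFF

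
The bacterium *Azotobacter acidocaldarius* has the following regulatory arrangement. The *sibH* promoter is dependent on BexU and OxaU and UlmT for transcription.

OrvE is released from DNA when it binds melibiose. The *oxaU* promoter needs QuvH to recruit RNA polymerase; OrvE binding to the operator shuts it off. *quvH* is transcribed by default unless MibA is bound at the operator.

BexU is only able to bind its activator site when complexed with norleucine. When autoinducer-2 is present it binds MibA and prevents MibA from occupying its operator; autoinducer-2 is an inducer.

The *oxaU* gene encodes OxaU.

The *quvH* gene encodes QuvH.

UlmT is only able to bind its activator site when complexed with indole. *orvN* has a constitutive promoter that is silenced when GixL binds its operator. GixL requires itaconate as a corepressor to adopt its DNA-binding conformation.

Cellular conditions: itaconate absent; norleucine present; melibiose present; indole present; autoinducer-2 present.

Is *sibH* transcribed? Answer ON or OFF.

ON

Norleucine is present, so BexU is active.
Autoinducer-2 is present, so MibA is inactive.
With no repressor bound, *quvH* is transcribed.
So QuvH is produced and active.
Melibiose is present, so OrvE is inactive.
No repressor is bound and QuvH is active, so *oxaU* is transcribed.
So OxaU is produced and active.
Indole is present, so UlmT is active.
No repressor is bound and BexU and OxaU and UlmT are active, so *sibH* is transcribed.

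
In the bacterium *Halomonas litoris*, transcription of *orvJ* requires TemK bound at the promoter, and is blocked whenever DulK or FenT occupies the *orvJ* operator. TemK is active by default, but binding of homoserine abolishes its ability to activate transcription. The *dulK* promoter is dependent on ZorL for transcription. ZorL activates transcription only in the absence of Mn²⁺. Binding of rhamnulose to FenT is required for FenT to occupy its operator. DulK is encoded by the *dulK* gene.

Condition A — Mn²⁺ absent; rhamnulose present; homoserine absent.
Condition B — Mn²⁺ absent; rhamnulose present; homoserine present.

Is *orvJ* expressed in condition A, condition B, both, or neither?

Condition A:
Mn²⁺ is absent, so ZorL is active.
No repressor is bound and ZorL is active, so *dulK* is transcribed.
So DulK is produced and active.
Rhamnulose is present, so FenT is active.
Homoserine is absent, so TemK is active.
With repressor DulK bound, *orvJ* is not transcribed.
→ *orvJ* is OFF in A.
Condition B:
Mn²⁺ is absent, so ZorL is active.
No repressor is bound and ZorL is active, so *dulK* is transcribed.
So DulK is produced and active.
Rhamnulose is present, so FenT is active.
Homoserine is present, so TemK is inactive.
With repressor DulK bound, *orvJ* is not transcribed.
→ *orvJ* is OFF in B.

neither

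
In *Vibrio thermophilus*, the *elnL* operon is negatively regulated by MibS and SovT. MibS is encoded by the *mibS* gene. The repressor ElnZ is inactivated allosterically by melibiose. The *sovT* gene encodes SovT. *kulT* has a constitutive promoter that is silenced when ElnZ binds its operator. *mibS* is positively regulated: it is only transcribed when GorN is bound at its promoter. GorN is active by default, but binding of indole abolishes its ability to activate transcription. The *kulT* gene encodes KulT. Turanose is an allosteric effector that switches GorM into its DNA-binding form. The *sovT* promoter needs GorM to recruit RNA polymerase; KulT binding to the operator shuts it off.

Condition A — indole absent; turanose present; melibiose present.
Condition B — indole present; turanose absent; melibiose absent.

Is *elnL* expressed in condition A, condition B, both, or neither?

Condition A:
Indole is absent, so GorN is active.
No repressor is bound and GorN is active, so *mibS* is transcribed.
So MibS is produced and active.
Turanose is present, so GorM is active.
Melibiose is present, so ElnZ is inactive.
With no repressor bound, *kulT* is transcribed.
So KulT is produced and active.
With repressor KulT bound, *sovT* is not transcribed.
So SovT is not produced.
With repressor MibS bound, *elnL* is not transcribed.
→ *elnL* is OFF in A.
Condition B:
Indole is present, so GorN is inactive.
Required activator GorN is absent, so *mibS* is not transcribed.
So MibS is not produced.
Turanose is absent, so GorM is inactive.
Melibiose is absent, so ElnZ is active.
With repressor ElnZ bound, *kulT* is not transcribed.
So KulT is not produced.
Required activator GorM is absent, so *sovT* is not transcribed.
So SovT is not produced.
With no repressor bound, *elnL* is transcribed.
→ *elnL* is ON in B.

B only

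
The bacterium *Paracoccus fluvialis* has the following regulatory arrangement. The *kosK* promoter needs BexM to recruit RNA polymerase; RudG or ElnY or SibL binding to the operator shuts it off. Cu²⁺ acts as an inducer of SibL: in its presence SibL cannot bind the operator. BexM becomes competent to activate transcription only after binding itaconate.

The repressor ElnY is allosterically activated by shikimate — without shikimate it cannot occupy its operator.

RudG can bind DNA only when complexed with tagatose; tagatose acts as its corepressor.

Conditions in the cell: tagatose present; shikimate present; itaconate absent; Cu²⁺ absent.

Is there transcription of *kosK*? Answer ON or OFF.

Itaconate is absent, so BexM is inactive.
Tagatose is present, so RudG is active.
Shikimate is present, so ElnY is active.
Cu²⁺ is absent, so SibL is active.
With repressor RudG bound, *kosK* is not transcribed.

OFF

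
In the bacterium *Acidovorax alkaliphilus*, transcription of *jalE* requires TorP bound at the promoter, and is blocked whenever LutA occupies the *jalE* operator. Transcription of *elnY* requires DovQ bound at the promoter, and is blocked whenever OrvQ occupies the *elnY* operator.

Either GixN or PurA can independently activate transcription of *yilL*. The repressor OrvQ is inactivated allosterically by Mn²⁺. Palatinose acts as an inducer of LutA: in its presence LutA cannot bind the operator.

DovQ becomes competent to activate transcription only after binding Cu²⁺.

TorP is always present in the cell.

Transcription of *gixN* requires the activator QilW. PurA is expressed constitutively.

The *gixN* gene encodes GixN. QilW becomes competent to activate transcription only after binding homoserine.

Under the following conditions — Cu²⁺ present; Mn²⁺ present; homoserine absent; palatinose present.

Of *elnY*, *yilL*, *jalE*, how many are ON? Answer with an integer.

Mn²⁺ is present, so OrvQ is inactive.
Cu²⁺ is present, so DovQ is active.
No repressor is bound and DovQ is active, so *elnY* is transcribed.
→ *elnY* is ON.
Homoserine is absent, so QilW is inactive.
Required activator QilW is absent, so *gixN* is not transcribed.
So GixN is not produced.
PurA is produced constitutively and is active.
Activator PurA is present, so *yilL* is transcribed.
→ *yilL* is ON.
TorP is produced constitutively and is active.
Palatinose is present, so LutA is inactive.
No repressor is bound and TorP is active, so *jalE* is transcribed.
→ *jalE* is ON.
3 of the 3 genes are transcribed.

3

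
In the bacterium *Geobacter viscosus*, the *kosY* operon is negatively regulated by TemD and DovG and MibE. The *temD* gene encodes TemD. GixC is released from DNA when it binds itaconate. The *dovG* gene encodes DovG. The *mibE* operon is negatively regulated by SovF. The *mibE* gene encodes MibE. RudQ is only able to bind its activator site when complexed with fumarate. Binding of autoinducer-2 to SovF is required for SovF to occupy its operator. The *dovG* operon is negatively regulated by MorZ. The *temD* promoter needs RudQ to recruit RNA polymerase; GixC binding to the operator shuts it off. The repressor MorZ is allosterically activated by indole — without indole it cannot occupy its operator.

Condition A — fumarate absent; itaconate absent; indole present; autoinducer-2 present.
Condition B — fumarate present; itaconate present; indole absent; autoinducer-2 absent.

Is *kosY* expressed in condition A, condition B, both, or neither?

Condition A:
Fumarate is absent, so RudQ is inactive.
Itaconate is absent, so GixC is active.
With repressor GixC bound, *temD* is not transcribed.
So TemD is not produced.
Indole is present, so MorZ is active.
With repressor MorZ bound, *dovG* is not transcribed.
So DovG is not produced.
Autoinducer-2 is present, so SovF is active.
With repressor SovF bound, *mibE* is not transcribed.
So MibE is not produced.
With no repressor bound, *kosY* is transcribed.
→ *kosY* is ON in A.
Condition B:
Fumarate is present, so RudQ is active.
Itaconate is present, so GixC is inactive.
No repressor is bound and RudQ is active, so *temD* is transcribed.
So TemD is produced and active.
Indole is absent, so MorZ is inactive.
With no repressor bound, *dovG* is transcribed.
So DovG is produced and active.
Autoinducer-2 is absent, so SovF is inactive.
With no repressor bound, *mibE* is transcribed.
So MibE is produced and active.
With repressor TemD bound, *kosY* is not transcribed.
→ *kosY* is OFF in B.

A only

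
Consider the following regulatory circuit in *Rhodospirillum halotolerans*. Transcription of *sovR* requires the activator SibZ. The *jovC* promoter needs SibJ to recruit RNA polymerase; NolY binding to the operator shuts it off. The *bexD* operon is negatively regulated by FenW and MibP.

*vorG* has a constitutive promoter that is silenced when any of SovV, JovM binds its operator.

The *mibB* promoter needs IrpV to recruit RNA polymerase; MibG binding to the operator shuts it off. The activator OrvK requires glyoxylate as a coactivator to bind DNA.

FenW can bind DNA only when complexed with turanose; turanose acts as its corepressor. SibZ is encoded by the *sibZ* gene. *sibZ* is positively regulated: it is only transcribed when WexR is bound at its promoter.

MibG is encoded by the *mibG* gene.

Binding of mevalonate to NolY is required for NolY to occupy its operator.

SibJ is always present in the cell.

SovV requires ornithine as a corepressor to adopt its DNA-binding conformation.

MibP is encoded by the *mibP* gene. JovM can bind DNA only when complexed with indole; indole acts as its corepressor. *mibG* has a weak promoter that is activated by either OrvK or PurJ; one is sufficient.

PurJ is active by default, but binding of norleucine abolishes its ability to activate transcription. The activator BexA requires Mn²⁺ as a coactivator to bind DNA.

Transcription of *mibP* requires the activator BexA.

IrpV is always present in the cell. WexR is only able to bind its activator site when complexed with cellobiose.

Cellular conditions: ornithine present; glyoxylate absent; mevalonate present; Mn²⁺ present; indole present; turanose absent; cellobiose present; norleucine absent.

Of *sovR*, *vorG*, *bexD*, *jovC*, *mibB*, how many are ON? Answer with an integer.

1

Cellobiose is present, so WexR is active.
No repressor is bound and WexR is active, so *sibZ* is transcribed.
So SibZ is produced and active.
No repressor is bound and SibZ is active, so *sovR* is transcribed.
→ *sovR* is ON.
Ornithine is present, so SovV is active.
Indole is present, so JovM is active.
With repressor SovV bound, *vorG* is not transcribed.
→ *vorG* is OFF.
Turanose is absent, so FenW is inactive.
Mn²⁺ is present, so BexA is active.
No repressor is bound and BexA is active, so *mibP* is transcribed.
So MibP is produced and active.
With repressor MibP bound, *bexD* is not transcribed.
→ *bexD* is OFF.
Mevalonate is present, so NolY is active.
SibJ is produced constitutively and is active.
With repressor NolY bound, *jovC* is not transcribed.
→ *jovC* is OFF.
Glyoxylate is absent, so OrvK is inactive.
Norleucine is absent, so PurJ is active.
Activator PurJ is present, so *mibG* is transcribed.
So MibG is produced and active.
IrpV is produced constitutively and is active.
With repressor MibG bound, *mibB* is not transcribed.
→ *mibB* is OFF.
1 of the 5 genes is transcribed.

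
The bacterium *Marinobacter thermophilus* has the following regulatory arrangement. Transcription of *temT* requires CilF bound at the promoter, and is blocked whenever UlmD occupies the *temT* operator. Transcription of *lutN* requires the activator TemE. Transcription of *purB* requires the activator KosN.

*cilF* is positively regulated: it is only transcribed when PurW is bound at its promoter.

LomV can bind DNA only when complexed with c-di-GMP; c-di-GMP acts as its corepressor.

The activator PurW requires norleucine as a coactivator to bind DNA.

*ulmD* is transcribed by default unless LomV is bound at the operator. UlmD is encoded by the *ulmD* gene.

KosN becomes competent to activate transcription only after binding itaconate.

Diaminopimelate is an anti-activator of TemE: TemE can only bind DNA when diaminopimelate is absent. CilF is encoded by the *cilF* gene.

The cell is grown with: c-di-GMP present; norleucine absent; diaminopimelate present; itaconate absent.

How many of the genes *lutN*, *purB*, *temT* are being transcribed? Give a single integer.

0

Diaminopimelate is present, so TemE is inactive.
Required activator TemE is absent, so *lutN* is not transcribed.
→ *lutN* is OFF.
Itaconate is absent, so KosN is inactive.
Required activator KosN is absent, so *purB* is not transcribed.
→ *purB* is OFF.
c-di-GMP is present, so LomV is active.
With repressor LomV bound, *ulmD* is not transcribed.
So UlmD is not produced.
Norleucine is absent, so PurW is inactive.
Required activator PurW is absent, so *cilF* is not transcribed.
So CilF is not produced.
Required activator CilF is absent, so *temT* is not transcribed.
→ *temT* is OFF.
0 of the 3 genes are transcribed.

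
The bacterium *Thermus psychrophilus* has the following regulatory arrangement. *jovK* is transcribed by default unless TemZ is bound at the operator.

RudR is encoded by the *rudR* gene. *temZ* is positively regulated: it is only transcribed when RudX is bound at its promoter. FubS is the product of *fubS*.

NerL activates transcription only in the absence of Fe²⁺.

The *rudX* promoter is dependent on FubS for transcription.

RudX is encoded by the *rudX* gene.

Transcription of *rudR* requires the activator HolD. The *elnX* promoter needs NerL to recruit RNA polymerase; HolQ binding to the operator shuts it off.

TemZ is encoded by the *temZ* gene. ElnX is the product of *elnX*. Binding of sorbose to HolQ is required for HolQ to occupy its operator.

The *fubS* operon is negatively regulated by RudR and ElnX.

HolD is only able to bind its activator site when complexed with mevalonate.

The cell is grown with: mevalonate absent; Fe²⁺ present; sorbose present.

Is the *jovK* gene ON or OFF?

OFF

Mevalonate is absent, so HolD is inactive.
Required activator HolD is absent, so *rudR* is not transcribed.
So RudR is not produced.
Sorbose is present, so HolQ is active.
Fe²⁺ is present, so NerL is inactive.
With repressor HolQ bound, *elnX* is not transcribed.
So ElnX is not produced.
With no repressor bound, *fubS* is transcribed.
So FubS is produced and active.
No repressor is bound and FubS is active, so *rudX* is transcribed.
So RudX is produced and active.
No repressor is bound and RudX is active, so *temZ* is transcribed.
So TemZ is produced and active.
With repressor TemZ bound, *jovK* is not transcribed.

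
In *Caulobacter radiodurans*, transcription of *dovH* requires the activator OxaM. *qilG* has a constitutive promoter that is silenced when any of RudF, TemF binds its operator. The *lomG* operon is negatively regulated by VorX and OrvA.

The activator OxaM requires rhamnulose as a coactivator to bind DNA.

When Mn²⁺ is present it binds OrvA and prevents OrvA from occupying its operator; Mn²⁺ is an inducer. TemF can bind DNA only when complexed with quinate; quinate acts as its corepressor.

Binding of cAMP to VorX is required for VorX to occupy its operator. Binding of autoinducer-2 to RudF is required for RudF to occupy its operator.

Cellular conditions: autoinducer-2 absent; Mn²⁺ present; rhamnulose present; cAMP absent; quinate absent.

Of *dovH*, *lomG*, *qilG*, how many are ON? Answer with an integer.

Rhamnulose is present, so OxaM is active.
No repressor is bound and OxaM is active, so *dovH* is transcribed.
→ *dovH* is ON.
cAMP is absent, so VorX is inactive.
Mn²⁺ is present, so OrvA is inactive.
With no repressor bound, *lomG* is transcribed.
→ *lomG* is ON.
Autoinducer-2 is absent, so RudF is inactive.
Quinate is absent, so TemF is inactive.
With no repressor bound, *qilG* is transcribed.
→ *qilG* is ON.
3 of the 3 genes are transcribed.

3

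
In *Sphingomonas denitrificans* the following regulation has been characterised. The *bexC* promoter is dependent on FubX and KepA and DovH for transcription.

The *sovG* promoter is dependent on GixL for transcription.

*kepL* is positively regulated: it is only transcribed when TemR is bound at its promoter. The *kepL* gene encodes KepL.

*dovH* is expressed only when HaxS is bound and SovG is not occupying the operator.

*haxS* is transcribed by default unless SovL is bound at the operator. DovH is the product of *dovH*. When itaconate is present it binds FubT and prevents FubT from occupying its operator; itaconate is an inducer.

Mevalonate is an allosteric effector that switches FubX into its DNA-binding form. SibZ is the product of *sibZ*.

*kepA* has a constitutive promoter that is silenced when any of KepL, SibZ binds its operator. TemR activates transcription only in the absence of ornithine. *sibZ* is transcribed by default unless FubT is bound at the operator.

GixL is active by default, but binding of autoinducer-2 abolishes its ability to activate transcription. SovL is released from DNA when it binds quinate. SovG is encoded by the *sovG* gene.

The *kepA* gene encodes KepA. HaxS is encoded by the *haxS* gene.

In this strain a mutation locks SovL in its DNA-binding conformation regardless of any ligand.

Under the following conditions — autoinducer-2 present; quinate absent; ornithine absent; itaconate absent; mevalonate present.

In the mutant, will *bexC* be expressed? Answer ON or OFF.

Mevalonate is present, so FubX is active.
Ornithine is absent, so TemR is active.
No repressor is bound and TemR is active, so *kepL* is transcribed.
So KepL is produced and active.
Itaconate is absent, so FubT is active.
With repressor FubT bound, *sibZ* is not transcribed.
So SibZ is not produced.
With repressor KepL bound, *kepA* is not transcribed.
So KepA is not produced.
Autoinducer-2 is present, so GixL is inactive.
Required activator GixL is absent, so *sovG* is not transcribed.
So SovG is not produced.
SovL is constitutively active in this strain.
With repressor SovL bound, *haxS* is not transcribed.
So HaxS is not produced.
Required activator HaxS is absent, so *dovH* is not transcribed.
So DovH is not produced.
Required activator KepA is absent, so *bexC* is not transcribed.

OFF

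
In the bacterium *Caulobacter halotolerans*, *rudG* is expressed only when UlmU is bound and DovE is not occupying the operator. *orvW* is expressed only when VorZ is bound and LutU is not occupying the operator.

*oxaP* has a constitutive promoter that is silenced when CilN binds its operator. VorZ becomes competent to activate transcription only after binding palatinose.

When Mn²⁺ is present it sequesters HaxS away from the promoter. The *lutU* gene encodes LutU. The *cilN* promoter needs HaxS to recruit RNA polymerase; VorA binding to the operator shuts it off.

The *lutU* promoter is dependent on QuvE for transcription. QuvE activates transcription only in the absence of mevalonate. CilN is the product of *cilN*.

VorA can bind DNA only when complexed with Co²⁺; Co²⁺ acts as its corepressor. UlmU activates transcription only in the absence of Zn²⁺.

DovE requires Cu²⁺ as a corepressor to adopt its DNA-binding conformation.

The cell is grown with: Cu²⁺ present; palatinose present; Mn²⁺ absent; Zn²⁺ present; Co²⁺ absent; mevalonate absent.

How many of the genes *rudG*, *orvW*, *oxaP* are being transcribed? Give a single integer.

Zn²⁺ is present, so UlmU is inactive.
Cu²⁺ is present, so DovE is active.
With repressor DovE bound, *rudG* is not transcribed.
→ *rudG* is OFF.
Palatinose is present, so VorZ is active.
Mevalonate is absent, so QuvE is active.
No repressor is bound and QuvE is active, so *lutU* is transcribed.
So LutU is produced and active.
With repressor LutU bound, *orvW* is not transcribed.
→ *orvW* is OFF.
Mn²⁺ is absent, so HaxS is active.
Co²⁺ is absent, so VorA is inactive.
No repressor is bound and HaxS is active, so *cilN* is transcribed.
So CilN is produced and active.
With repressor CilN bound, *oxaP* is not transcribed.
→ *oxaP* is OFF.
0 of the 3 genes are transcribed.

0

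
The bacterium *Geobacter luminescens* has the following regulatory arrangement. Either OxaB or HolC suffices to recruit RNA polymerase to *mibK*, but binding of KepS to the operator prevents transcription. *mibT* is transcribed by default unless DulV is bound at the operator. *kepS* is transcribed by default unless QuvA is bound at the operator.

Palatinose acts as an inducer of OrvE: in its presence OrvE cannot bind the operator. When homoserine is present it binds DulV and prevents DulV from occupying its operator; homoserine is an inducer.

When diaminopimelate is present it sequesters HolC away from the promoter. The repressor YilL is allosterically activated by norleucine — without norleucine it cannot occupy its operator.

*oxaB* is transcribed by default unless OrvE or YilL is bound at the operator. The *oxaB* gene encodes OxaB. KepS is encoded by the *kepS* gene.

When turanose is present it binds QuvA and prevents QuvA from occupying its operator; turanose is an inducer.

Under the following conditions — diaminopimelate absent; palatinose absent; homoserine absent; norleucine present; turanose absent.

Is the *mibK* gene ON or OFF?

ON

Palatinose is absent, so OrvE is active.
Norleucine is present, so YilL is active.
With repressor OrvE bound, *oxaB* is not transcribed.
So OxaB is not produced.
Diaminopimelate is absent, so HolC is active.
Turanose is absent, so QuvA is active.
With repressor QuvA bound, *kepS* is not transcribed.
So KepS is not produced.
Activator HolC is present, so *mibK* is transcribed.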